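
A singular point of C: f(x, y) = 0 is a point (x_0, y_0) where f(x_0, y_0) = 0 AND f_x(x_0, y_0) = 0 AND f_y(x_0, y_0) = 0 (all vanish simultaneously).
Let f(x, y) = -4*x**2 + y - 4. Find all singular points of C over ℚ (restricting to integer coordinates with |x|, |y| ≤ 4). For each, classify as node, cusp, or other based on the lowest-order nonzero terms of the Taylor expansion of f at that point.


No singular points in the scanned grid; C is smooth there.

Compute partial derivatives:
  f_x = -8*x.
  f_y = 1.
f_y = 1 is a nonzero constant, so f_y never vanishes: no point (x, y) can satisfy f = f_x = f_y = 0. In particular no (x, y) ∈ {−4, ..., 4}² is singular; the curve is smooth.


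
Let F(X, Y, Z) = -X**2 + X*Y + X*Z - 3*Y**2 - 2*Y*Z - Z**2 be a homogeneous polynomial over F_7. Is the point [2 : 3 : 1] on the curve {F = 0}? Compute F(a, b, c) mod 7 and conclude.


F(2,3,1) ≡ 5 (mod 7); P is NOT on the curve.

Evaluate F(2, 3, 1) term-by-term (mod 7).
  -X**2 ↦ -1·4·1·1 = -4
  X*Y ↦ 1·2·3·1 = 6
  X*Z ↦ 1·2·1·1 = 2
  -3*Y**2 ↦ -3·1·9·1 = -27
  -2*Y*Z ↦ -2·1·3·1 = -6
  -Z**2 ↦ -1·1·1·1 = -1
Sum: F(2, 3, 1) = (-4) + (6) + (2) + (-27) + (-6) + (-1) = -30.
Reducing mod 7: -30 ≡ 5 (mod 7).
Since F(a, b, c) ≡ 5 ≠ 0 (mod 7), P does NOT lie on the curve.


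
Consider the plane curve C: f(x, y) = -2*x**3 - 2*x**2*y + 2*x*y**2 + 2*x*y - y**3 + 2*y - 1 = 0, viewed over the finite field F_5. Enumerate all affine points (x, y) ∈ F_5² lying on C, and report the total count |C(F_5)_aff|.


Affine F_5-points: {(0, 1), (0, 2), (1, 1), (2, 4), (3, 0), (3, 1), (4, 3)}; count = 7.

For each of the 25 pairs (x, y) ∈ F_5², evaluate f(x, y) mod 5. Record the zeros.
  x = 0: [0↦4, 1↦0, 2↦0, 3↦3, 4↦3]  zeros at y ∈ {1, 2}
  x = 1: [0↦2, 1↦0, 2↦1, 3↦4, 4↦3]  zeros at y ∈ {1}
  x = 2: [0↦3, 1↦4, 2↦2, 3↦1, 4↦0]  zeros at y ∈ {4}
  x = 3: [0↦0, 1↦0, 2↦1, 3↦2, 4↦2]  zeros at y ∈ {0, 1}
  x = 4: [0↦1, 1↦1, 2↦1, 3↦0, 4↦2]  zeros at y ∈ {3}
Collecting zeros: affine points = {(0, 1), (0, 2), (1, 1), (2, 4), (3, 0), (3, 1), (4, 3)}.
Total count |C(F_5)_aff| = 7.


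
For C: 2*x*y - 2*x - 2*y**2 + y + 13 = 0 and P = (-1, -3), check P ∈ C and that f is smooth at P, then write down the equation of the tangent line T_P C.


Tangent line at P: -8*x + 11*y + 25 = 0.

Step 1: f(-1, -3) = 0, so P lies on C.
Step 2: partial derivatives
  f_x(x, y) = 2*y - 2, f_y(x, y) = 2*x - 4*y + 1.
  f_x(P) = -8, f_y(P) = 11 (gradient nonzero, so P is smooth).
Step 3: tangent line at P: -8·(x − -1) + 11·(y − -3) = 0.
Expanding: -8*x + 11*y + 25 = 0.


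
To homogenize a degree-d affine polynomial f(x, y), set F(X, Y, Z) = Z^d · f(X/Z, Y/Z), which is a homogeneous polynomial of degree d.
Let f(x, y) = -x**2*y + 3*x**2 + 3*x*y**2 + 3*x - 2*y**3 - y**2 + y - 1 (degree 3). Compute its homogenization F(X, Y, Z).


F(X, Y, Z) = -X**2*Y + 3*X**2*Z + 3*X*Y**2 + 3*X*Z**2 - 2*Y**3 - Y**2*Z + Y*Z**2 - Z**3

deg(f) = 3.
Substitute x = X/Z, y = Y/Z into f, then multiply by Z^3.
  monomial -1·x^2·y^1 ↦ -1·X^2·Y^1·Z^0.
  monomial 3·x^2·y^0 ↦ 3·X^2·Y^0·Z^1.
  monomial 3·x^1·y^2 ↦ 3·X^1·Y^2·Z^0.
  monomial 3·x^1·y^0 ↦ 3·X^1·Y^0·Z^2.
  monomial -2·x^0·y^3 ↦ -2·X^0·Y^3·Z^0.
  monomial -1·x^0·y^2 ↦ -1·X^0·Y^2·Z^1.
  monomial 1·x^0·y^1 ↦ 1·X^0·Y^1·Z^2.
  monomial -1·x^0·y^0 ↦ -1·X^0·Y^0·Z^3.
Collecting: F(X, Y, Z) = -X**2*Y + 3*X**2*Z + 3*X*Y**2 + 3*X*Z**2 - 2*Y**3 - Y**2*Z + Y*Z**2 - Z**3.


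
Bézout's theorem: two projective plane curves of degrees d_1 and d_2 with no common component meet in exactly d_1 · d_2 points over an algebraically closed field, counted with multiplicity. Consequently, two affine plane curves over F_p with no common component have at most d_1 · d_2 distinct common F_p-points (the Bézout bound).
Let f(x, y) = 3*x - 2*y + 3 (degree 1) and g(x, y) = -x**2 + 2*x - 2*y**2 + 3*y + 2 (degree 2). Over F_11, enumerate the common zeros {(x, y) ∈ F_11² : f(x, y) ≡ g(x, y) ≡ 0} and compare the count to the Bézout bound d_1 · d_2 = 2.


Common zeros: {(3, 6)}; count = 1; Bézout bound = 2.

deg(f) = 1, deg(g) = 2, so Bézout bound = 2.
Scan x ∈ F_11. For each x, list the y ∈ F_11 with f(x, y) ≡ 0 and those with g(x, y) ≡ 0 (mod 11); the common zeros in that column are the intersection.
  x = 0: f ≡ 0 at y ∈ {7}; g ≡ 0 at y ∈ {2, 5}; common: ∅.
  x = 1: f ≡ 0 at y ∈ {3}; g ≡ 0 at y ∈ {9}; common: ∅.
  x = 2: f ≡ 0 at y ∈ {10}; g ≡ 0 at y ∈ {2, 5}; common: ∅.
  x = 3: f ≡ 0 at y ∈ {6}; g ≡ 0 at y ∈ {1, 6}; common: {6}.
  x = 4: f ≡ 0 at y ∈ {2}; g ≡ 0 at y ∈ {8, 10}; common: ∅.
  x = 5: f ≡ 0 at y ∈ {9}; g ≡ 0 at y ∈ {3, 4}; common: ∅.
  x = 6: f ≡ 0 at y ∈ {5}; g ≡ 0 at y ∈ {0, 7}; common: ∅.
  x = 7: f ≡ 0 at y ∈ {1}; g ≡ 0 at y ∈ {0, 7}; common: ∅.
  x = 8: f ≡ 0 at y ∈ {8}; g ≡ 0 at y ∈ {3, 4}; common: ∅.
  x = 9: f ≡ 0 at y ∈ {4}; g ≡ 0 at y ∈ {8, 10}; common: ∅.
  x = 10: f ≡ 0 at y ∈ {0}; g ≡ 0 at y ∈ {1, 6}; common: ∅.
Collecting: common zeros = {(3, 6)}, so the count is 1.
Comparison with the Bézout bound: 1 ≤ 2 = deg(f)·deg(g), as expected for curves with no common component (the affine F_11-count falls short of the bound because intersections may lie at infinity, over extension fields, or carry multiplicity).


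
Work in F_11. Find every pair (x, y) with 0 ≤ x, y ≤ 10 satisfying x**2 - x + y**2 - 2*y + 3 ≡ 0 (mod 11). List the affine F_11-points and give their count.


Affine F_11-points: {(0, 4), (0, 9), (1, 4), (1, 9), (3, 6), (3, 7), (5, 1), (6, 0), (6, 2), (7, 1), (9, 6), (9, 7)}; count = 12.

For each of the 121 pairs (x, y) ∈ F_11², evaluate f(x, y) mod 11. Record the zeros.
  x = 0: [0↦3, 1↦2, 2↦3, 3↦6, 4↦0, 5↦7, 6↦5, 7↦5, 8↦7, 9↦0, 10↦6]  zeros at y ∈ {4, 9}
  x = 1: [0↦3, 1↦2, 2↦3, 3↦6, 4↦0, 5↦7, 6↦5, 7↦5, 8↦7, 9↦0, 10↦6]  zeros at y ∈ {4, 9}
  x = 2: [0↦5, 1↦4, 2↦5, 3↦8, 4↦2, 5↦9, 6↦7, 7↦7, 8↦9, 9↦2, 10↦8]  zeros at y ∈ ∅
  x = 3: [0↦9, 1↦8, 2↦9, 3↦1, 4↦6, 5↦2, 6↦0, 7↦0, 8↦2, 9↦6, 10↦1]  zeros at y ∈ {6, 7}
  x = 4: [0↦4, 1↦3, 2↦4, 3↦7, 4↦1, 5↦8, 6↦6, 7↦6, 8↦8, 9↦1, 10↦7]  zeros at y ∈ ∅
  x = 5: [0↦1, 1↦0, 2↦1, 3↦4, 4↦9, 5↦5, 6↦3, 7↦3, 8↦5, 9↦9, 10↦4]  zeros at y ∈ {1}
  x = 6: [0↦0, 1↦10, 2↦0, 3↦3, 4↦8, 5↦4, 6↦2, 7↦2, 8↦4, 9↦8, 10↦3]  zeros at y ∈ {0, 2}
  x = 7: [0↦1, 1↦0, 2↦1, 3↦4, 4↦9, 5↦5, 6↦3, 7↦3, 8↦5, 9↦9, 10↦4]  zeros at y ∈ {1}
  x = 8: [0↦4, 1↦3, 2↦4, 3↦7, 4↦1, 5↦8, 6↦6, 7↦6, 8↦8, 9↦1, 10↦7]  zeros at y ∈ ∅
  x = 9: [0↦9, 1↦8, 2↦9, 3↦1, 4↦6, 5↦2, 6↦0, 7↦0, 8↦2, 9↦6, 10↦1]  zeros at y ∈ {6, 7}
  x = 10: [0↦5, 1↦4, 2↦5, 3↦8, 4↦2, 5↦9, 6↦7, 7↦7, 8↦9, 9↦2, 10↦8]  zeros at y ∈ ∅
Collecting zeros: affine points = {(0, 4), (0, 9), (1, 4), (1, 9), (3, 6), (3, 7), (5, 1), (6, 0), (6, 2), (7, 1), (9, 6), (9, 7)}.
Total count |C(F_11)_aff| = 12.


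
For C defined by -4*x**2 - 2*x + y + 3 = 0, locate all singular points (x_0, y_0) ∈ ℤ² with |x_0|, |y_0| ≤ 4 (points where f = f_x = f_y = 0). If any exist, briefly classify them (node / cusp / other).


No singular points in the scanned grid; C is smooth there.

Compute partial derivatives:
  f_x = -8*x - 2.
  f_y = 1.
f_y = 1 is a nonzero constant, so f_y never vanishes: no point (x, y) can satisfy f = f_x = f_y = 0. In particular no (x, y) ∈ {−4, ..., 4}² is singular; the curve is smooth.


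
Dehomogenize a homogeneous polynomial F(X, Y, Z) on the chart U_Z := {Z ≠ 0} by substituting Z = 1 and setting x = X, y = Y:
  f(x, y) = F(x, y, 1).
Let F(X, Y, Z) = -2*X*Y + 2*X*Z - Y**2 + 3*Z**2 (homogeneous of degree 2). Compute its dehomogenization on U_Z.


f(x, y) = -2*x*y + 2*x - y**2 + 3

On U_Z we set Z = 1. Each monomial c·X^i·Y^j·Z^k in F becomes c·x^i·y^j·1^k = c·x^i·y^j.
Substituting Z = 1: F(X, Y, 1) = -2*x*y + 2*x - y**2 + 3.
Note: deg(f) ≤ deg(F) = 2; strict inequality happens when F is divisible by Z (lost terms).


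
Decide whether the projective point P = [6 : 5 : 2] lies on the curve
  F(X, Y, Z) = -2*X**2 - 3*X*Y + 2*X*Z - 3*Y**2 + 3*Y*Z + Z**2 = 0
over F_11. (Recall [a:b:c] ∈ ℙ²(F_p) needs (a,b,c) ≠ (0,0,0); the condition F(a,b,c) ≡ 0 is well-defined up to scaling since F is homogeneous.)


F(6,5,2) ≡ 8 (mod 11); P is NOT on the curve.

Evaluate F(6, 5, 2) term-by-term (mod 11).
  -2*X**2 ↦ -2·36·1·1 = -72
  -3*X*Y ↦ -3·6·5·1 = -90
  2*X*Z ↦ 2·6·1·2 = 24
  -3*Y**2 ↦ -3·1·25·1 = -75
  3*Y*Z ↦ 3·1·5·2 = 30
  Z**2 ↦ 1·1·1·4 = 4
Sum: F(6, 5, 2) = (-72) + (-90) + (24) + (-75) + (30) + (4) = -179.
Reducing mod 11: -179 ≡ 8 (mod 11).
Since F(a, b, c) ≡ 8 ≠ 0 (mod 11), P does NOT lie on the curve.


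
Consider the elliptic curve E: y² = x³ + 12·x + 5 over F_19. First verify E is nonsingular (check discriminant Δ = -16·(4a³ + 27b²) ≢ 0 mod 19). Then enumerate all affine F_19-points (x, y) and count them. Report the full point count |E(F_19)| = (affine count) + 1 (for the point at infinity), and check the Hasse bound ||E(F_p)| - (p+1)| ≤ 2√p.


Affine points = {(0, 9), (0, 10), (3, 7), (3, 12), (5, 0), (8, 9), (8, 10), (9, 5), (9, 14), (10, 2), (10, 17), (11, 9), (11, 10), (15, 8), (15, 11), (17, 7), (17, 12), (18, 7), (18, 12)}; affine count = 19; |E(F_19)| = 20.

Discriminant check: Δ ∝ 4a³ + 27b² = 4·12³ + 27·5² = 4·1728 + 27·25 ≡ 6 (mod 19). Nonzero ⇒ E is nonsingular.
For each x ∈ F_19, compute rhs = x³ + 12·x + 5 mod 19, then count y ∈ F_19 with y² ≡ rhs.
  x = 0: rhs = 5, matching y values: 9, 10 (2 points).
  x = 1: rhs = 18, matching y values: none (0 points).
  x = 2: rhs = 18, matching y values: none (0 points).
  x = 3: rhs = 11, matching y values: 7, 12 (2 points).
  x = 4: rhs = 3, matching y values: none (0 points).
  x = 5: rhs = 0, matching y values: 0 (1 points).
  x = 6: rhs = 8, matching y values: none (0 points).
  x = 7: rhs = 14, matching y values: none (0 points).
  x = 8: rhs = 5, matching y values: 9, 10 (2 points).
  x = 9: rhs = 6, matching y values: 5, 14 (2 points).
  x = 10: rhs = 4, matching y values: 2, 17 (2 points).
  x = 11: rhs = 5, matching y values: 9, 10 (2 points).
  x = 12: rhs = 15, matching y values: none (0 points).
  x = 13: rhs = 2, matching y values: none (0 points).
  x = 14: rhs = 10, matching y values: none (0 points).
  x = 15: rhs = 7, matching y values: 8, 11 (2 points).
  x = 16: rhs = 18, matching y values: none (0 points).
  x = 17: rhs = 11, matching y values: 7, 12 (2 points).
  x = 18: rhs = 11, matching y values: 7, 12 (2 points).
Total affine count: 19.
Full point count |E(F_19)| = 19 + 1 = 20.
Hasse bound: |20 − (19+1)| = |0| = 0 ≤ 2√19 ≈ 8.7178 ✓.


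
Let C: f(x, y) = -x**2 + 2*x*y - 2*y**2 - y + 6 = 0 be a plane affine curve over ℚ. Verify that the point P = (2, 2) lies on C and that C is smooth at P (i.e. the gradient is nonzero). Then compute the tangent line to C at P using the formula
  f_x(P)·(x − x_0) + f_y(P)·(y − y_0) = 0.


Tangent line at P: 10 - 5*y = 0.

Step 1: f(2, 2) = 0, so P lies on C.
Step 2: partial derivatives
  f_x(x, y) = -2*x + 2*y, f_y(x, y) = 2*x - 4*y - 1.
  f_x(P) = 0, f_y(P) = -5 (gradient nonzero, so P is smooth).
Step 3: tangent line at P: 0·(x − 2) + -5·(y − 2) = 0.
Expanding: 10 - 5*y = 0.


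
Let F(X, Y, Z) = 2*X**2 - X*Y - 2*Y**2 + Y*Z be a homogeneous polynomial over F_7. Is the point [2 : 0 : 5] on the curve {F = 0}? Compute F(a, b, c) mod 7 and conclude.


F(2,0,5) ≡ 1 (mod 7); P is NOT on the curve.

Evaluate F(2, 0, 5) term-by-term (mod 7).
  2*X**2 ↦ 2·4·1·1 = 8
  -X*Y ↦ -1·2·0·1 = 0
  -2*Y**2 ↦ -2·1·0·1 = 0
  Y*Z ↦ 1·1·0·5 = 0
Sum: F(2, 0, 5) = (8) + (0) + (0) + (0) = 8.
Reducing mod 7: 8 ≡ 1 (mod 7).
Since F(a, b, c) ≡ 1 ≠ 0 (mod 7), P does NOT lie on the curve.


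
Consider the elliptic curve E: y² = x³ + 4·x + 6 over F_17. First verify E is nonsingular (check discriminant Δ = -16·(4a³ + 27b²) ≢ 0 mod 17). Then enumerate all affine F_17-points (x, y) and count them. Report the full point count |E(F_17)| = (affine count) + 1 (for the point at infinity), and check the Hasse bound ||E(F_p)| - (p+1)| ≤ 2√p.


Affine points = {(4, 1), (4, 16), (5, 7), (5, 10), (6, 5), (6, 12), (10, 3), (10, 14), (11, 2), (11, 15), (14, 1), (14, 16), (16, 1), (16, 16)}; affine count = 14; |E(F_17)| = 15.

Discriminant check: Δ ∝ 4a³ + 27b² = 4·4³ + 27·6² = 4·64 + 27·36 ≡ 4 (mod 17). Nonzero ⇒ E is nonsingular.
For each x ∈ F_17, compute rhs = x³ + 4·x + 6 mod 17, then count y ∈ F_17 with y² ≡ rhs.
  x = 0: rhs = 6, matching y values: none (0 points).
  x = 1: rhs = 11, matching y values: none (0 points).
  x = 2: rhs = 5, matching y values: none (0 points).
  x = 3: rhs = 11, matching y values: none (0 points).
  x = 4: rhs = 1, matching y values: 1, 16 (2 points).
  x = 5: rhs = 15, matching y values: 7, 10 (2 points).
  x = 6: rhs = 8, matching y values: 5, 12 (2 points).
  x = 7: rhs = 3, matching y values: none (0 points).
  x = 8: rhs = 6, matching y values: none (0 points).
  x = 9: rhs = 6, matching y values: none (0 points).
  x = 10: rhs = 9, matching y values: 3, 14 (2 points).
  x = 11: rhs = 4, matching y values: 2, 15 (2 points).
  x = 12: rhs = 14, matching y values: none (0 points).
  x = 13: rhs = 11, matching y values: none (0 points).
  x = 14: rhs = 1, matching y values: 1, 16 (2 points).
  x = 15: rhs = 7, matching y values: none (0 points).
  x = 16: rhs = 1, matching y values: 1, 16 (2 points).
Total affine count: 14.
Full point count |E(F_17)| = 14 + 1 = 15.
Hasse bound: |15 − (17+1)| = |-3| = 3 ≤ 2√17 ≈ 8.2462 ✓.


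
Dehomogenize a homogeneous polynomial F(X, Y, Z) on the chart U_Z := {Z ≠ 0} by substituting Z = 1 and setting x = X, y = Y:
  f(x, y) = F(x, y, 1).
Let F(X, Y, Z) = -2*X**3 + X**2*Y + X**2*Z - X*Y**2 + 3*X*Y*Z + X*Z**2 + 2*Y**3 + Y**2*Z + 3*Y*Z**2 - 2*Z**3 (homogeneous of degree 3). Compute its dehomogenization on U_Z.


f(x, y) = -2*x**3 + x**2*y + x**2 - x*y**2 + 3*x*y + x + 2*y**3 + y**2 + 3*y - 2

On U_Z we set Z = 1. Each monomial c·X^i·Y^j·Z^k in F becomes c·x^i·y^j·1^k = c·x^i·y^j.
Substituting Z = 1: F(X, Y, 1) = -2*x**3 + x**2*y + x**2 - x*y**2 + 3*x*y + x + 2*y**3 + y**2 + 3*y - 2.
Note: deg(f) ≤ deg(F) = 3; strict inequality happens when F is divisible by Z (lost terms).


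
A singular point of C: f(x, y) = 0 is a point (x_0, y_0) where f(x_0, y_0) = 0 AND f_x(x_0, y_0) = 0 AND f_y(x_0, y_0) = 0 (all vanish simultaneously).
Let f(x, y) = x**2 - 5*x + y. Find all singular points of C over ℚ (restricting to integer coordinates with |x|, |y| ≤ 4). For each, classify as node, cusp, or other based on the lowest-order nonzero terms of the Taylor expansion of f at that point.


No singular points in the scanned grid; C is smooth there.

Compute partial derivatives:
  f_x = 2*x - 5.
  f_y = 1.
f_y = 1 is a nonzero constant, so f_y never vanishes: no point (x, y) can satisfy f = f_x = f_y = 0. In particular no (x, y) ∈ {−4, ..., 4}² is singular; the curve is smooth.


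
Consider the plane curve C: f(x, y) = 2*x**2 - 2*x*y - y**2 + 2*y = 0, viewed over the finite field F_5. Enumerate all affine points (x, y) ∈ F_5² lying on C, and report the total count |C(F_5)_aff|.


Affine F_5-points: {(0, 0), (0, 2), (2, 1), (2, 2), (4, 1), (4, 3)}; count = 6.

For each of the 25 pairs (x, y) ∈ F_5², evaluate f(x, y) mod 5. Record the zeros.
  x = 0: [0↦0, 1↦1, 2↦0, 3↦2, 4↦2]  zeros at y ∈ {0, 2}
  x = 1: [0↦2, 1↦1, 2↦3, 3↦3, 4↦1]  zeros at y ∈ ∅
  x = 2: [0↦3, 1↦0, 2↦0, 3↦3, 4↦4]  zeros at y ∈ {1, 2}
  x = 3: [0↦3, 1↦3, 2↦1, 3↦2, 4↦1]  zeros at y ∈ ∅
  x = 4: [0↦2, 1↦0, 2↦1, 3↦0, 4↦2]  zeros at y ∈ {1, 3}
Collecting zeros: affine points = {(0, 0), (0, 2), (2, 1), (2, 2), (4, 1), (4, 3)}.
Total count |C(F_5)_aff| = 6.


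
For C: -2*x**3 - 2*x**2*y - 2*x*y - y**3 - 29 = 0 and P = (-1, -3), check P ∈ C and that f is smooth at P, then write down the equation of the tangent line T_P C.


Tangent line at P: -12*x - 27*y - 93 = 0.

Step 1: f(-1, -3) = 0, so P lies on C.
Step 2: partial derivatives
  f_x(x, y) = -6*x**2 - 4*x*y - 2*y, f_y(x, y) = -2*x**2 - 2*x - 3*y**2.
  f_x(P) = -12, f_y(P) = -27 (gradient nonzero, so P is smooth).
Step 3: tangent line at P: -12·(x − -1) + -27·(y − -3) = 0.
Expanding: -12*x - 27*y - 93 = 0.


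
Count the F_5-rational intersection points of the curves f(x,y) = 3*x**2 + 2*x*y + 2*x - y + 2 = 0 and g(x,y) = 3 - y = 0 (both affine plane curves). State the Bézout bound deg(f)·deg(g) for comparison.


Common zeros: {(1, 3), (3, 3)}; count = 2; Bézout bound = 2.

deg(f) = 2, deg(g) = 1, so Bézout bound = 2.
Scan x ∈ F_5. For each x, list the y ∈ F_5 with f(x, y) ≡ 0 and those with g(x, y) ≡ 0 (mod 5); the common zeros in that column are the intersection.
  x = 0: f ≡ 0 at y ∈ {2}; g ≡ 0 at y ∈ {3}; common: ∅.
  x = 1: f ≡ 0 at y ∈ {3}; g ≡ 0 at y ∈ {3}; common: {3}.
  x = 2: f ≡ 0 at y ∈ {4}; g ≡ 0 at y ∈ {3}; common: ∅.
  x = 3: f ≡ 0 at y ∈ {0, 1, 2, 3, 4}; g ≡ 0 at y ∈ {3}; common: {3}.
  x = 4: f ≡ 0 at y ∈ {1}; g ≡ 0 at y ∈ {3}; common: ∅.
Collecting: common zeros = {(1, 3), (3, 3)}, so the count is 2.
Comparison with the Bézout bound: 2 ≤ 2 = deg(f)·deg(g), as expected for curves with no common component (the bound is attained).


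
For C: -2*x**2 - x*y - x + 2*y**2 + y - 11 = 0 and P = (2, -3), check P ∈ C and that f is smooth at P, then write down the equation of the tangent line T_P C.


Tangent line at P: -6*x - 13*y - 27 = 0.

Step 1: f(2, -3) = 0, so P lies on C.
Step 2: partial derivatives
  f_x(x, y) = -4*x - y - 1, f_y(x, y) = -x + 4*y + 1.
  f_x(P) = -6, f_y(P) = -13 (gradient nonzero, so P is smooth).
Step 3: tangent line at P: -6·(x − 2) + -13·(y − -3) = 0.
Expanding: -6*x - 13*y - 27 = 0.


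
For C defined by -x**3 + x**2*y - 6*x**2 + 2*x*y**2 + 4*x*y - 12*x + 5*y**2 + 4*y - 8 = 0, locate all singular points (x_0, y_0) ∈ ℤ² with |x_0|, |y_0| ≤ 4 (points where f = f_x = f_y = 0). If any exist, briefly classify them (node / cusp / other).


Singular points: {(-2, 0)}; classification: cusp.

Compute partial derivatives:
  f_x = -3*x**2 + 2*x*y - 12*x + 2*y**2 + 4*y - 12.
  f_y = x**2 + 4*x*y + 4*x + 10*y + 4.
Scan x_0 ∈ {−4, ..., 4}. For each x_0, f_y(x_0, y) is a polynomial in y; find its integer roots y ∈ {−4, ..., 4}, then test f_x and f at those candidates.
  x = -4: f_y(-4, y) = 4 - 6*y; no integer root y with |y| ≤ 4.
  x = -3: f_y(-3, y) = 1 - 2*y; no integer root y with |y| ≤ 4.
  x = -2: f_y(-2, y) = 2*y; vanishes at y ∈ {0}. (-2, 0): f_x = 0, f = 0 — SINGULAR.
  x = -1: f_y(-1, y) = 6*y + 1; no integer root y with |y| ≤ 4.
  x = 0: f_y(0, y) = 10*y + 4; no integer root y with |y| ≤ 4.
  x = 1: f_y(1, y) = 14*y + 9; no integer root y with |y| ≤ 4.
  x = 2: f_y(2, y) = 18*y + 16; no integer root y with |y| ≤ 4.
  x = 3: f_y(3, y) = 22*y + 25; no integer root y with |y| ≤ 4.
  x = 4: f_y(4, y) = 26*y + 36; no integer root y with |y| ≤ 4.
Only singular point on the grid: (-2, 0).
Classify: substitute x = -2 + u, y = 0 + v and expand: f = -u**3 + u**2*v + 2*u*v**2 + v**2.
No constant or linear terms (consistent with a singular point). Quadratic part: v**2. Cubic part: -u**3 + u**2*v + 2*u*v**2.
The quadratic part v**2 is a perfect square, so there is a single (double) tangent line v = 0, i.e. y = 0. Restricting the cubic part to that line (v = 0) leaves -u**3 ≠ 0, so f is not divisible by v and the branch is v² ≈ u**3 to lowest order — this is a cusp.
Classification: cusp.


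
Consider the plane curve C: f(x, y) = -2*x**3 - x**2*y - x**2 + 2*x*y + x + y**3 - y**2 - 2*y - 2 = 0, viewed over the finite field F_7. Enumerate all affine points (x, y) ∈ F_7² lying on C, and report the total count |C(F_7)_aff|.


Affine F_7-points: {(1, 5), (2, 5), (4, 3), (6, 1)}; count = 4.

For each of the 49 pairs (x, y) ∈ F_7², evaluate f(x, y) mod 7. Record the zeros.
  x = 0: [0↦5, 1↦3, 2↦5, 3↦3, 4↦3, 5↦4, 6↦5]  zeros at y ∈ ∅
  x = 1: [0↦3, 1↦2, 2↦5, 3↦4, 4↦5, 5↦0, 6↦2]  zeros at y ∈ {5}
  x = 2: [0↦1, 1↦6, 2↦1, 3↦6, 4↦6, 5↦0, 6↦1]  zeros at y ∈ {5}
  x = 3: [0↦1, 1↦3, 2↦2, 3↦4, 4↦1, 5↦6, 6↦4]  zeros at y ∈ ∅
  x = 4: [0↦5, 1↦2, 2↦3, 3↦0, 4↦6, 5↦6, 6↦6]  zeros at y ∈ {3}
  x = 5: [0↦1, 1↦5, 2↦6, 3↦3, 4↦2, 5↦2, 6↦2]  zeros at y ∈ ∅
  x = 6: [0↦5, 1↦0, 2↦6, 3↦1, 4↦5, 5↦3, 6↦1]  zeros at y ∈ {1}
Collecting zeros: affine points = {(1, 5), (2, 5), (4, 3), (6, 1)}.
Total count |C(F_7)_aff| = 4.


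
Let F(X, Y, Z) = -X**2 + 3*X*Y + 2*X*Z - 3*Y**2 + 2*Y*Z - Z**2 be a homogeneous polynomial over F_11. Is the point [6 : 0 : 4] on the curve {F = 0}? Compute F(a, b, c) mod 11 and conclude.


F(6,0,4) ≡ 7 (mod 11); P is NOT on the curve.

Evaluate F(6, 0, 4) term-by-term (mod 11).
  -X**2 ↦ -1·36·1·1 = -36
  3*X*Y ↦ 3·6·0·1 = 0
  2*X*Z ↦ 2·6·1·4 = 48
  -3*Y**2 ↦ -3·1·0·1 = 0
  2*Y*Z ↦ 2·1·0·4 = 0
  -Z**2 ↦ -1·1·1·16 = -16
Sum: F(6, 0, 4) = (-36) + (0) + (48) + (0) + (0) + (-16) = -4.
Reducing mod 11: -4 ≡ 7 (mod 11).
Since F(a, b, c) ≡ 7 ≠ 0 (mod 11), P does NOT lie on the curve.


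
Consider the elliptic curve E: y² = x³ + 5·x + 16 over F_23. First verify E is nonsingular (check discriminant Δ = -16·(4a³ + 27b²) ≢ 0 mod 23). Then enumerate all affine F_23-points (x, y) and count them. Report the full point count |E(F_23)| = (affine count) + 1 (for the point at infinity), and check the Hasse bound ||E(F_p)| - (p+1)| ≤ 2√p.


Affine points = {(0, 4), (0, 19), (3, 9), (3, 14), (4, 10), (4, 13), (6, 3), (6, 20), (7, 7), (7, 16), (8, 4), (8, 19), (9, 10), (9, 13), (10, 10), (10, 13), (13, 1), (13, 22), (14, 1), (14, 22), (15, 4), (15, 19), (16, 11), (16, 12), (17, 0), (18, 2), (18, 21), (19, 1), (19, 22)}; affine count = 29; |E(F_23)| = 30.

Discriminant check: Δ ∝ 4a³ + 27b² = 4·5³ + 27·16² = 4·125 + 27·256 ≡ 6 (mod 23). Nonzero ⇒ E is nonsingular.
For each x ∈ F_23, compute rhs = x³ + 5·x + 16 mod 23, then count y ∈ F_23 with y² ≡ rhs.
  x = 0: rhs = 16, matching y values: 4, 19 (2 points).
  x = 1: rhs = 22, matching y values: none (0 points).
  x = 2: rhs = 11, matching y values: none (0 points).
  x = 3: rhs = 12, matching y values: 9, 14 (2 points).
  x = 4: rhs = 8, matching y values: 10, 13 (2 points).
  x = 5: rhs = 5, matching y values: none (0 points).
  x = 6: rhs = 9, matching y values: 3, 20 (2 points).
  x = 7: rhs = 3, matching y values: 7, 16 (2 points).
  x = 8: rhs = 16, matching y values: 4, 19 (2 points).
  x = 9: rhs = 8, matching y values: 10, 13 (2 points).
  x = 10: rhs = 8, matching y values: 10, 13 (2 points).
  x = 11: rhs = 22, matching y values: none (0 points).
  x = 12: rhs = 10, matching y values: none (0 points).
  x = 13: rhs = 1, matching y values: 1, 22 (2 points).
  x = 14: rhs = 1, matching y values: 1, 22 (2 points).
  x = 15: rhs = 16, matching y values: 4, 19 (2 points).
  x = 16: rhs = 6, matching y values: 11, 12 (2 points).
  x = 17: rhs = 0, matching y values: 0 (1 points).
  x = 18: rhs = 4, matching y values: 2, 21 (2 points).
  x = 19: rhs = 1, matching y values: 1, 22 (2 points).
  x = 20: rhs = 20, matching y values: none (0 points).
  x = 21: rhs = 21, matching y values: none (0 points).
  x = 22: rhs = 10, matching y values: none (0 points).
Total affine count: 29.
Full point count |E(F_23)| = 29 + 1 = 30.
Hasse bound: |30 − (23+1)| = |6| = 6 ≤ 2√23 ≈ 9.5917 ✓.


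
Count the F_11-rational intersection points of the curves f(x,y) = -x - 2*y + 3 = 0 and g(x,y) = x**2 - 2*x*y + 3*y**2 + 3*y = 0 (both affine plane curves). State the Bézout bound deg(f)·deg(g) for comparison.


Common zeros: {(4, 5)}; count = 1; Bézout bound = 2.

deg(f) = 1, deg(g) = 2, so Bézout bound = 2.
Scan x ∈ F_11. For each x, list the y ∈ F_11 with f(x, y) ≡ 0 and those with g(x, y) ≡ 0 (mod 11); the common zeros in that column are the intersection.
  x = 0: f ≡ 0 at y ∈ {7}; g ≡ 0 at y ∈ {0, 10}; common: ∅.
  x = 1: f ≡ 0 at y ∈ {1}; g ≡ 0 at y ∈ {9}; common: ∅.
  x = 2: f ≡ 0 at y ∈ {6}; g ≡ 0 at y ∈ ∅; common: ∅.
  x = 3: f ≡ 0 at y ∈ {0}; g ≡ 0 at y ∈ {6}; common: ∅.
  x = 4: f ≡ 0 at y ∈ {5}; g ≡ 0 at y ∈ {4, 5}; common: {5}.
  x = 5: f ≡ 0 at y ∈ {10}; g ≡ 0 at y ∈ ∅; common: ∅.
  x = 6: f ≡ 0 at y ∈ {4}; g ≡ 0 at y ∈ {5, 9}; common: ∅.
  x = 7: f ≡ 0 at y ∈ {9}; g ≡ 0 at y ∈ ∅; common: ∅.
  x = 8: f ≡ 0 at y ∈ {3}; g ≡ 0 at y ∈ ∅; common: ∅.
  x = 9: f ≡ 0 at y ∈ {8}; g ≡ 0 at y ∈ {6, 10}; common: ∅.
  x = 10: f ≡ 0 at y ∈ {2}; g ≡ 0 at y ∈ ∅; common: ∅.
Collecting: common zeros = {(4, 5)}, so the count is 1.
Comparison with the Bézout bound: 1 ≤ 2 = deg(f)·deg(g), as expected for curves with no common component (the affine F_11-count falls short of the bound because intersections may lie at infinity, over extension fields, or carry multiplicity).


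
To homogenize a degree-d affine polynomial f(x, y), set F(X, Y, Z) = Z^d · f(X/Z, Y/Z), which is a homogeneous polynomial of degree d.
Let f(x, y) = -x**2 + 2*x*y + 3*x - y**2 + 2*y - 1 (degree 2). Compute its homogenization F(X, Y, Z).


F(X, Y, Z) = -X**2 + 2*X*Y + 3*X*Z - Y**2 + 2*Y*Z - Z**2

deg(f) = 2.
Substitute x = X/Z, y = Y/Z into f, then multiply by Z^2.
  monomial -1·x^2·y^0 ↦ -1·X^2·Y^0·Z^0.
  monomial 2·x^1·y^1 ↦ 2·X^1·Y^1·Z^0.
  monomial 3·x^1·y^0 ↦ 3·X^1·Y^0·Z^1.
  monomial -1·x^0·y^2 ↦ -1·X^0·Y^2·Z^0.
  monomial 2·x^0·y^1 ↦ 2·X^0·Y^1·Z^1.
  monomial -1·x^0·y^0 ↦ -1·X^0·Y^0·Z^2.
Collecting: F(X, Y, Z) = -X**2 + 2*X*Y + 3*X*Z - Y**2 + 2*Y*Z - Z**2.


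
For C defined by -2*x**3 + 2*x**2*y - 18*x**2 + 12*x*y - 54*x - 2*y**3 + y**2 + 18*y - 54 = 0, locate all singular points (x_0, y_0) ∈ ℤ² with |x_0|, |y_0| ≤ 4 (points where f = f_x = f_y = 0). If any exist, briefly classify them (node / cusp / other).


Singular points: {(-3, 0)}; classification: cusp.

Compute partial derivatives:
  f_x = -6*x**2 + 4*x*y - 36*x + 12*y - 54.
  f_y = 2*x**2 + 12*x - 6*y**2 + 2*y + 18.
Scan x_0 ∈ {−4, ..., 4}. For each x_0, f_y(x_0, y) is a polynomial in y; find its integer roots y ∈ {−4, ..., 4}, then test f_x and f at those candidates.
  x = -4: f_y(-4, y) = -6*y**2 + 2*y + 2; no integer root y with |y| ≤ 4.
  x = -3: f_y(-3, y) = -6*y**2 + 2*y; vanishes at y ∈ {0}. (-3, 0): f_x = 0, f = 0 — SINGULAR.
  x = -2: f_y(-2, y) = -6*y**2 + 2*y + 2; no integer root y with |y| ≤ 4.
  x = -1: f_y(-1, y) = -6*y**2 + 2*y + 8; vanishes at y ∈ {-1}. (-1, -1): f_x = -32 ≠ 0.
  x = 0: f_y(0, y) = -6*y**2 + 2*y + 18; no integer root y with |y| ≤ 4.
  x = 1: f_y(1, y) = -6*y**2 + 2*y + 32; no integer root y with |y| ≤ 4.
  x = 2: f_y(2, y) = -6*y**2 + 2*y + 50; no integer root y with |y| ≤ 4.
  x = 3: f_y(3, y) = -6*y**2 + 2*y + 72; no integer root y with |y| ≤ 4.
  x = 4: f_y(4, y) = -6*y**2 + 2*y + 98; no integer root y with |y| ≤ 4.
Only singular point on the grid: (-3, 0).
Classify: substitute x = -3 + u, y = 0 + v and expand: f = -2*u**3 + 2*u**2*v - 2*v**3 + v**2.
No constant or linear terms (consistent with a singular point). Quadratic part: v**2. Cubic part: -2*u**3 + 2*u**2*v - 2*v**3.
The quadratic part v**2 is a perfect square, so there is a single (double) tangent line v = 0, i.e. y = 0. Restricting the cubic part to that line (v = 0) leaves -2*u**3 ≠ 0, so f is not divisible by v and the branch is v² ≈ 2*u**3 to lowest order — this is a cusp.
Classification: cusp.


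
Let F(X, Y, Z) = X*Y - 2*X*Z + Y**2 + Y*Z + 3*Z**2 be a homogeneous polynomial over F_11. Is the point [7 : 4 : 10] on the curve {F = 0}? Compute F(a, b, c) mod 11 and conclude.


F(7,4,10) ≡ 2 (mod 11); P is NOT on the curve.

Evaluate F(7, 4, 10) term-by-term (mod 11).
  X*Y ↦ 1·7·4·1 = 28
  -2*X*Z ↦ -2·7·1·10 = -140
  Y**2 ↦ 1·1·16·1 = 16
  Y*Z ↦ 1·1·4·10 = 40
  3*Z**2 ↦ 3·1·1·100 = 300
Sum: F(7, 4, 10) = (28) + (-140) + (16) + (40) + (300) = 244.
Reducing mod 11: 244 ≡ 2 (mod 11).
Since F(a, b, c) ≡ 2 ≠ 0 (mod 11), P does NOT lie on the curve.


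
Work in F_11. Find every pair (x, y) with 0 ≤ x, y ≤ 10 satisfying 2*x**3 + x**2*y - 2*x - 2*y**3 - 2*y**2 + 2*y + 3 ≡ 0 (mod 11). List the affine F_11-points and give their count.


Affine F_11-points: {(0, 8), (1, 10), (2, 4), (2, 8), (2, 9), (5, 6), (5, 7), (5, 8), (6, 10), (10, 10)}; count = 10.

For each of the 121 pairs (x, y) ∈ F_11², evaluate f(x, y) mod 11. Record the zeros.
  x = 0: [0↦3, 1↦1, 2↦5, 3↦3, 4↦5, 5↦10, 6↦6, 7↦3, 8↦0, 9↦7, 10↦1]  zeros at y ∈ {8}
  x = 1: [0↦3, 1↦2, 2↦7, 3↦6, 4↦9, 5↦4, 6↦1, 7↦10, 8↦8, 9↦5, 10↦0]  zeros at y ∈ {10}
  x = 2: [0↦4, 1↦6, 2↦3, 3↦5, 4↦0, 5↦9, 6↦9, 7↦10, 8↦0, 9↦0, 10↦9]  zeros at y ∈ {4, 8, 9}
  x = 3: [0↦7, 1↦3, 2↦5, 3↦1, 4↦1, 5↦4, 6↦9, 7↦4, 8↦10, 9↦4, 10↦7]  zeros at y ∈ ∅
  x = 4: [0↦2, 1↦5, 2↦3, 3↦6, 4↦2, 5↦1, 6↦2, 7↦4, 8↦6, 9↦7, 10↦6]  zeros at y ∈ ∅
  x = 5: [0↦1, 1↦2, 2↦9, 3↦10, 4↦4, 5↦1, 6↦0, 7↦0, 8↦0, 9↦10, 10↦7]  zeros at y ∈ {6, 7, 8}
  x = 6: [0↦5, 1↦6, 2↦2, 3↦3, 4↦8, 5↦5, 6↦4, 7↦4, 8↦4, 9↦3, 10↦0]  zeros at y ∈ {10}
  x = 7: [0↦4, 1↦7, 2↦5, 3↦8, 4↦4, 5↦3, 6↦4, 7↦6, 8↦8, 9↦9, 10↦8]  zeros at y ∈ ∅
  x = 8: [0↦10, 1↦6, 2↦8, 3↦4, 4↦4, 5↦7, 6↦1, 7↦7, 8↦2, 9↦7, 10↦10]  zeros at y ∈ ∅
  x = 9: [0↦2, 1↦4, 2↦1, 3↦3, 4↦9, 5↦7, 6↦7, 7↦8, 8↦9, 9↦9, 10↦7]  zeros at y ∈ ∅
  x = 10: [0↦3, 1↦2, 2↦7, 3↦6, 4↦9, 5↦4, 6↦1, 7↦10, 8↦8, 9↦5, 10↦0]  zeros at y ∈ {10}
Collecting zeros: affine points = {(0, 8), (1, 10), (2, 4), (2, 8), (2, 9), (5, 6), (5, 7), (5, 8), (6, 10), (10, 10)}.
Total count |C(F_11)_aff| = 10.


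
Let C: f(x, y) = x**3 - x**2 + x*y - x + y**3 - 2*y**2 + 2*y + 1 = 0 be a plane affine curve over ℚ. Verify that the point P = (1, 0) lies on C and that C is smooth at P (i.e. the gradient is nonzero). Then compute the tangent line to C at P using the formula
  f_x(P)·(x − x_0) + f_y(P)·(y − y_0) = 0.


Tangent line at P: 3*y = 0.

Step 1: f(1, 0) = 0, so P lies on C.
Step 2: partial derivatives
  f_x(x, y) = 3*x**2 - 2*x + y - 1, f_y(x, y) = x + 3*y**2 - 4*y + 2.
  f_x(P) = 0, f_y(P) = 3 (gradient nonzero, so P is smooth).
Step 3: tangent line at P: 0·(x − 1) + 3·(y − 0) = 0.
Expanding: 3*y = 0.


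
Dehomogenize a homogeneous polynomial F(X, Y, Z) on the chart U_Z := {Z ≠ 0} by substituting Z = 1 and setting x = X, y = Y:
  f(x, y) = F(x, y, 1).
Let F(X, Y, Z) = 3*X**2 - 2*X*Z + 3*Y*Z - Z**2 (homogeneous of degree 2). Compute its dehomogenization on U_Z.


f(x, y) = 3*x**2 - 2*x + 3*y - 1

On U_Z we set Z = 1. Each monomial c·X^i·Y^j·Z^k in F becomes c·x^i·y^j·1^k = c·x^i·y^j.
Substituting Z = 1: F(X, Y, 1) = 3*x**2 - 2*x + 3*y - 1.
Note: deg(f) ≤ deg(F) = 2; strict inequality happens when F is divisible by Z (lost terms).


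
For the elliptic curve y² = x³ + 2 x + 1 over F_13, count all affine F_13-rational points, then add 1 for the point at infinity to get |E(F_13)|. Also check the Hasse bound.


Affine points = {(0, 1), (0, 12), (1, 2), (1, 11), (2, 0), (8, 3), (8, 10)}; affine count = 7; |E(F_13)| = 8.

Discriminant check: Δ ∝ 4a³ + 27b² = 4·2³ + 27·1² = 4·8 + 27·1 ≡ 7 (mod 13). Nonzero ⇒ E is nonsingular.
For each x ∈ F_13, compute rhs = x³ + 2·x + 1 mod 13, then count y ∈ F_13 with y² ≡ rhs.
  x = 0: rhs = 1, matching y values: 1, 12 (2 points).
  x = 1: rhs = 4, matching y values: 2, 11 (2 points).
  x = 2: rhs = 0, matching y values: 0 (1 points).
  x = 3: rhs = 8, matching y values: none (0 points).
  x = 4: rhs = 8, matching y values: none (0 points).
  x = 5: rhs = 6, matching y values: none (0 points).
  x = 6: rhs = 8, matching y values: none (0 points).
  x = 7: rhs = 7, matching y values: none (0 points).
  x = 8: rhs = 9, matching y values: 3, 10 (2 points).
  x = 9: rhs = 7, matching y values: none (0 points).
  x = 10: rhs = 7, matching y values: none (0 points).
  x = 11: rhs = 2, matching y values: none (0 points).
  x = 12: rhs = 11, matching y values: none (0 points).
Total affine count: 7.
Full point count |E(F_13)| = 7 + 1 = 8.
Hasse bound: |8 − (13+1)| = |-6| = 6 ≤ 2√13 ≈ 7.2111 ✓.


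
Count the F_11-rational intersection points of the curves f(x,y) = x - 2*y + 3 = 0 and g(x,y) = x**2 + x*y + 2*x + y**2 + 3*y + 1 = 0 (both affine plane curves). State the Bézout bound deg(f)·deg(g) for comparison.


Common zeros: ∅; count = 0; Bézout bound = 2.

deg(f) = 1, deg(g) = 2, so Bézout bound = 2.
Scan x ∈ F_11. For each x, list the y ∈ F_11 with f(x, y) ≡ 0 and those with g(x, y) ≡ 0 (mod 11); the common zeros in that column are the intersection.
  x = 0: f ≡ 0 at y ∈ {7}; g ≡ 0 at y ∈ {2, 6}; common: ∅.
  x = 1: f ≡ 0 at y ∈ {2}; g ≡ 0 at y ∈ {9}; common: ∅.
  x = 2: f ≡ 0 at y ∈ {8}; g ≡ 0 at y ∈ {3}; common: ∅.
  x = 3: f ≡ 0 at y ∈ {3}; g ≡ 0 at y ∈ {6, 10}; common: ∅.
  x = 4: f ≡ 0 at y ∈ {9}; g ≡ 0 at y ∈ {1, 3}; common: ∅.
  x = 5: f ≡ 0 at y ∈ {4}; g ≡ 0 at y ∈ ∅; common: ∅.
  x = 6: f ≡ 0 at y ∈ {10}; g ≡ 0 at y ∈ ∅; common: ∅.
  x = 7: f ≡ 0 at y ∈ {5}; g ≡ 0 at y ∈ {2, 10}; common: ∅.
  x = 8: f ≡ 0 at y ∈ {0}; g ≡ 0 at y ∈ ∅; common: ∅.
  x = 9: f ≡ 0 at y ∈ {6}; g ≡ 0 at y ∈ ∅; common: ∅.
  x = 10: f ≡ 0 at y ∈ {1}; g ≡ 0 at y ∈ {0, 9}; common: ∅.
Collecting: common zeros = ∅, so the count is 0.
Comparison with the Bézout bound: 0 ≤ 2 = deg(f)·deg(g), as expected for curves with no common component (the affine F_11-count falls short of the bound because intersections may lie at infinity, over extension fields, or carry multiplicity).


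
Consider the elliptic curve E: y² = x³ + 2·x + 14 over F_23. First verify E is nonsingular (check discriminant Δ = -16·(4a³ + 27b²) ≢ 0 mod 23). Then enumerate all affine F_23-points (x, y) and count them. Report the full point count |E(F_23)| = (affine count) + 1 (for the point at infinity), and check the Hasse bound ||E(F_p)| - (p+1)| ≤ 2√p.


Affine points = {(2, 7), (2, 16), (3, 1), (3, 22), (6, 9), (6, 14), (7, 7), (7, 16), (8, 6), (8, 17), (9, 5), (9, 18), (12, 8), (12, 15), (13, 11), (13, 12), (14, 7), (14, 16), (16, 5), (16, 18), (17, 4), (17, 19), (20, 2), (20, 21), (21, 5), (21, 18)}; affine count = 26; |E(F_23)| = 27.

Discriminant check: Δ ∝ 4a³ + 27b² = 4·2³ + 27·14² = 4·8 + 27·196 ≡ 11 (mod 23). Nonzero ⇒ E is nonsingular.
For each x ∈ F_23, compute rhs = x³ + 2·x + 14 mod 23, then count y ∈ F_23 with y² ≡ rhs.
  x = 0: rhs = 14, matching y values: none (0 points).
  x = 1: rhs = 17, matching y values: none (0 points).
  x = 2: rhs = 3, matching y values: 7, 16 (2 points).
  x = 3: rhs = 1, matching y values: 1, 22 (2 points).
  x = 4: rhs = 17, matching y values: none (0 points).
  x = 5: rhs = 11, matching y values: none (0 points).
  x = 6: rhs = 12, matching y values: 9, 14 (2 points).
  x = 7: rhs = 3, matching y values: 7, 16 (2 points).
  x = 8: rhs = 13, matching y values: 6, 17 (2 points).
  x = 9: rhs = 2, matching y values: 5, 18 (2 points).
  x = 10: rhs = 22, matching y values: none (0 points).
  x = 11: rhs = 10, matching y values: none (0 points).
  x = 12: rhs = 18, matching y values: 8, 15 (2 points).
  x = 13: rhs = 6, matching y values: 11, 12 (2 points).
  x = 14: rhs = 3, matching y values: 7, 16 (2 points).
  x = 15: rhs = 15, matching y values: none (0 points).
  x = 16: rhs = 2, matching y values: 5, 18 (2 points).
  x = 17: rhs = 16, matching y values: 4, 19 (2 points).
  x = 18: rhs = 17, matching y values: none (0 points).
  x = 19: rhs = 11, matching y values: none (0 points).
  x = 20: rhs = 4, matching y values: 2, 21 (2 points).
  x = 21: rhs = 2, matching y values: 5, 18 (2 points).
  x = 22: rhs = 11, matching y values: none (0 points).
Total affine count: 26.
Full point count |E(F_23)| = 26 + 1 = 27.
Hasse bound: |27 − (23+1)| = |3| = 3 ≤ 2√23 ≈ 9.5917 ✓.


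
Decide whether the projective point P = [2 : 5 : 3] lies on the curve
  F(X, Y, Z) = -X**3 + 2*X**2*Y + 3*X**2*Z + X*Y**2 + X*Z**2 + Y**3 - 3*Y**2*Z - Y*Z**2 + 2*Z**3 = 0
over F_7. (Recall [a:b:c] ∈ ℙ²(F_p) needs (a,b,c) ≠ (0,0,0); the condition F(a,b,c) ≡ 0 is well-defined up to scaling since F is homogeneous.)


F(2,5,3) ≡ 3 (mod 7); P is NOT on the curve.

Evaluate F(2, 5, 3) term-by-term (mod 7).
  -X**3 ↦ -1·8·1·1 = -8
  2*X**2*Y ↦ 2·4·5·1 = 40
  3*X**2*Z ↦ 3·4·1·3 = 36
  X*Y**2 ↦ 1·2·25·1 = 50
  X*Z**2 ↦ 1·2·1·9 = 18
  Y**3 ↦ 1·1·125·1 = 125
  -3*Y**2*Z ↦ -3·1·25·3 = -225
  -Y*Z**2 ↦ -1·1·5·9 = -45
  2*Z**3 ↦ 2·1·1·27 = 54
Sum: F(2, 5, 3) = (-8) + (40) + (36) + (50) + (18) + (125) + (-225) + (-45) + (54) = 45.
Reducing mod 7: 45 ≡ 3 (mod 7).
Since F(a, b, c) ≡ 3 ≠ 0 (mod 7), P does NOT lie on the curve.


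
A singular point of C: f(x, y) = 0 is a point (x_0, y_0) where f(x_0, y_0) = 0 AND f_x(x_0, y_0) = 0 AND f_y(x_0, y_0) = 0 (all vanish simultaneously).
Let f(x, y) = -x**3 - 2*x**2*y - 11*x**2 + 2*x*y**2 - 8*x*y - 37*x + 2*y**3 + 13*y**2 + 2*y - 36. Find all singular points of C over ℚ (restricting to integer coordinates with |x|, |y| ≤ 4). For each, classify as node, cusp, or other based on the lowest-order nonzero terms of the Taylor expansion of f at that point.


Singular points: {(-3, -1)}; classification: cusp.

Compute partial derivatives:
  f_x = -3*x**2 - 4*x*y - 22*x + 2*y**2 - 8*y - 37.
  f_y = -2*x**2 + 4*x*y - 8*x + 6*y**2 + 26*y + 2.
Scan x_0 ∈ {−4, ..., 4}. For each x_0, f_y(x_0, y) is a polynomial in y; find its integer roots y ∈ {−4, ..., 4}, then test f_x and f at those candidates.
  x = -4: f_y(-4, y) = 6*y**2 + 10*y + 2; no integer root y with |y| ≤ 4.
  x = -3: f_y(-3, y) = 6*y**2 + 14*y + 8; vanishes at y ∈ {-1}. (-3, -1): f_x = 0, f = 0 — SINGULAR.
  x = -2: f_y(-2, y) = 6*y**2 + 18*y + 10; no integer root y with |y| ≤ 4.
  x = -1: f_y(-1, y) = 6*y**2 + 22*y + 8; no integer root y with |y| ≤ 4.
  x = 0: f_y(0, y) = 6*y**2 + 26*y + 2; no integer root y with |y| ≤ 4.
  x = 1: f_y(1, y) = 6*y**2 + 30*y - 8; no integer root y with |y| ≤ 4.
  x = 2: f_y(2, y) = 6*y**2 + 34*y - 22; no integer root y with |y| ≤ 4.
  x = 3: f_y(3, y) = 6*y**2 + 38*y - 40; no integer root y with |y| ≤ 4.
  x = 4: f_y(4, y) = 6*y**2 + 42*y - 62; no integer root y with |y| ≤ 4.
Only singular point on the grid: (-3, -1).
Classify: substitute x = -3 + u, y = -1 + v and expand: f = -u**3 - 2*u**2*v + 2*u*v**2 + 2*v**3 + v**2.
No constant or linear terms (consistent with a singular point). Quadratic part: v**2. Cubic part: -u**3 - 2*u**2*v + 2*u*v**2 + 2*v**3.
The quadratic part v**2 is a perfect square, so there is a single (double) tangent line v = 0, i.e. y = -1. Restricting the cubic part to that line (v = 0) leaves -u**3 ≠ 0, so f is not divisible by v and the branch is v² ≈ u**3 to lowest order — this is a cusp.
Classification: cusp.


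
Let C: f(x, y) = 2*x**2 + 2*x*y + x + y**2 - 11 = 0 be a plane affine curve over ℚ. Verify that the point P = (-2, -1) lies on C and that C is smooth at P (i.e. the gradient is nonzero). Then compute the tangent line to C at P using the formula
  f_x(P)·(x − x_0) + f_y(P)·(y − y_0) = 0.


Tangent line at P: -9*x - 6*y - 24 = 0.

Step 1: f(-2, -1) = 0, so P lies on C.
Step 2: partial derivatives
  f_x(x, y) = 4*x + 2*y + 1, f_y(x, y) = 2*x + 2*y.
  f_x(P) = -9, f_y(P) = -6 (gradient nonzero, so P is smooth).
Step 3: tangent line at P: -9·(x − -2) + -6·(y − -1) = 0.
Expanding: -9*x - 6*y - 24 = 0.


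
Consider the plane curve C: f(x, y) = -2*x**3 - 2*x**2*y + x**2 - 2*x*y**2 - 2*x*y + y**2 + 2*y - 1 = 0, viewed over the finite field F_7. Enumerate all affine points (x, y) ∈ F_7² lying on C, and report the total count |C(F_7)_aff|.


Affine F_7-points: {(0, 2), (0, 3), (2, 3), (4, 2), (5, 2), (5, 4), (6, 1), (6, 3)}; count = 8.

For each of the 49 pairs (x, y) ∈ F_7², evaluate f(x, y) mod 7. Record the zeros.
  x = 0: [0↦6, 1↦2, 2↦0, 3↦0, 4↦2, 5↦6, 6↦5]  zeros at y ∈ {2, 3}
  x = 1: [0↦5, 1↦2, 2↦4, 3↦4, 4↦2, 5↦5, 6↦6]  zeros at y ∈ ∅
  x = 2: [0↦1, 1↦2, 2↦4, 3↦0, 4↦4, 5↦2, 6↦1]  zeros at y ∈ {3}
  x = 3: [0↦3, 1↦4, 2↦2, 3↦4, 4↦3, 5↦6, 6↦6]  zeros at y ∈ ∅
  x = 4: [0↦6, 1↦3, 2↦0, 3↦4, 4↦1, 5↦5, 6↦2]  zeros at y ∈ {2}
  x = 5: [0↦5, 1↦1, 2↦0, 3↦2, 4↦0, 5↦1, 6↦5]  zeros at y ∈ {2, 4}
  x = 6: [0↦2, 1↦0, 2↦4, 3↦0, 4↦2, 5↦3, 6↦3]  zeros at y ∈ {1, 3}
Collecting zeros: affine points = {(0, 2), (0, 3), (2, 3), (4, 2), (5, 2), (5, 4), (6, 1), (6, 3)}.
Total count |C(F_7)_aff| = 8.
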